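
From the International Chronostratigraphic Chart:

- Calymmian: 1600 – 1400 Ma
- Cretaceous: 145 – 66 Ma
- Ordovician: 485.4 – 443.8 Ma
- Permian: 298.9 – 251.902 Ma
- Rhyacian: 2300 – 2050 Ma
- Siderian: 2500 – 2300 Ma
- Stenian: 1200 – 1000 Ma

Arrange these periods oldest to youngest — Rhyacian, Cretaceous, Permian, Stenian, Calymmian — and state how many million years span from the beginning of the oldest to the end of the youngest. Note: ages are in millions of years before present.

Start ages (Ma): Rhyacian 2300, Calymmian 1600, Stenian 1200, Permian 298.9, Cretaceous 145.
Ordered oldest to youngest: Rhyacian, Calymmian, Stenian, Permian, Cretaceous.
Span = 2300 − 66 = 2234 Myr.

Rhyacian, Calymmian, Stenian, Permian, Cretaceous; total span 2234 Myr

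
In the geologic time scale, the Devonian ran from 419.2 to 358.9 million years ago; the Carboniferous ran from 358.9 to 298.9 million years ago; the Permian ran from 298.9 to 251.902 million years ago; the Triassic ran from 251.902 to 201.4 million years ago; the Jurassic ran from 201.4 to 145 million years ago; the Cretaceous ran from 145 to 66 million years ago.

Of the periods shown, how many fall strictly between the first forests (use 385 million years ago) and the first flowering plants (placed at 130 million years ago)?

The older date is 385 Ma and the younger is 130 Ma.
Periods with start < 385 and end > 130 Ma: Carboniferous (358.9–298.9), Permian (298.9–251.902), Triassic (251.902–201.4), Jurassic (201.4–145).
That is 4 complete periods.

4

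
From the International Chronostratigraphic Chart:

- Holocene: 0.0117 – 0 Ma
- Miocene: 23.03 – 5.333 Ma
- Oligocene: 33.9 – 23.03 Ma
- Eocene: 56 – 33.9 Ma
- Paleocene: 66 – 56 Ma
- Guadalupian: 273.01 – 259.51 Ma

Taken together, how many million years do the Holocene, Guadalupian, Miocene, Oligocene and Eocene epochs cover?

64.1787 million years

Duration is start − end for each: (0.0117 − 0) + (273.01 − 259.51) + (23.03 − 5.333) + (33.9 − 23.03) + (56 − 33.9).
That is 0.0117 + 13.5 + 17.697 + 10.87 + 22.1, which totals 64.1787 million years.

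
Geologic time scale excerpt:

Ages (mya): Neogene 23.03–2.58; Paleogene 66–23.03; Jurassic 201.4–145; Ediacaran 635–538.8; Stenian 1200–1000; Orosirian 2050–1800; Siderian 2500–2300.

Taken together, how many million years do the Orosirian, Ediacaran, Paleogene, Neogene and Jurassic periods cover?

Duration is start − end for each: (2050 − 1800) + (635 − 538.8) + (66 − 23.03) + (23.03 − 2.58) + (201.4 − 145).
That is 250 + 96.2 + 42.97 + 20.45 + 56.4, which totals 466.02 million years.

466.02 million years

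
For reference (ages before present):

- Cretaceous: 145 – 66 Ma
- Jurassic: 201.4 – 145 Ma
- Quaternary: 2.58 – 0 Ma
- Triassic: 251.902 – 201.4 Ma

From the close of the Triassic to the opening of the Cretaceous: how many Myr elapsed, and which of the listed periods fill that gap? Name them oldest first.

End of Triassic = 201.4 Ma; start of Cretaceous = 145 Ma.
Gap = 201.4 − 145 = 56.4 Myr.
Periods wholly inside 201.4–145 Ma: Jurassic (201.4–145).

56.4 million years; Jurassic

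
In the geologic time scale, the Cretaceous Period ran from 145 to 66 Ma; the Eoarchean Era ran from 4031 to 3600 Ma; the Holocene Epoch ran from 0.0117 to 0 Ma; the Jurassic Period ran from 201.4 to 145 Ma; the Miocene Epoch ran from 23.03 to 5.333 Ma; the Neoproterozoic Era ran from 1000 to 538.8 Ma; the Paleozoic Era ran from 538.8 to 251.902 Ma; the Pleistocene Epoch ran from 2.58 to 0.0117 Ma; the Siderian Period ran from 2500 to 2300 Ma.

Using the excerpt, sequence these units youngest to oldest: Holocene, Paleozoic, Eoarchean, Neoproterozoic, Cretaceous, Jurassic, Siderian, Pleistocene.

Holocene, Pleistocene, Cretaceous, Jurassic, Paleozoic, Neoproterozoic, Siderian, Eoarchean

Read off each span (Ma): Holocene 0.0117–0; Paleozoic 538.8–251.902; Eoarchean 4031–3600; Neoproterozoic 1000–538.8; Cretaceous 145–66; Jurassic 201.4–145; Siderian 2500–2300; Pleistocene 2.58–0.0117.
Larger Ma is older, so oldest→youngest is Eoarchean, Siderian, Neoproterozoic, Paleozoic, Jurassic, Cretaceous, Pleistocene, Holocene; reverse it for youngest→oldest.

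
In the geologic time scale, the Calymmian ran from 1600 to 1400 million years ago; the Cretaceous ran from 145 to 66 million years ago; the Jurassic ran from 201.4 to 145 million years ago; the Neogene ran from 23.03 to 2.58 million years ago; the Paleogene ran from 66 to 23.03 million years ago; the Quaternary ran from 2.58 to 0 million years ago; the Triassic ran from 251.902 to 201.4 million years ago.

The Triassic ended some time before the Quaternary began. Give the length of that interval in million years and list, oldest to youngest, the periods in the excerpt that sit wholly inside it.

End of Triassic = 201.4 Ma; start of Quaternary = 2.58 Ma.
Gap = 201.4 − 2.58 = 198.82 Myr.
Periods wholly inside 201.4–2.58 Ma: Jurassic (201.4–145), Cretaceous (145–66), Paleogene (66–23.03), Neogene (23.03–2.58).

198.82 million years; Jurassic, Cretaceous, Paleogene, Neogene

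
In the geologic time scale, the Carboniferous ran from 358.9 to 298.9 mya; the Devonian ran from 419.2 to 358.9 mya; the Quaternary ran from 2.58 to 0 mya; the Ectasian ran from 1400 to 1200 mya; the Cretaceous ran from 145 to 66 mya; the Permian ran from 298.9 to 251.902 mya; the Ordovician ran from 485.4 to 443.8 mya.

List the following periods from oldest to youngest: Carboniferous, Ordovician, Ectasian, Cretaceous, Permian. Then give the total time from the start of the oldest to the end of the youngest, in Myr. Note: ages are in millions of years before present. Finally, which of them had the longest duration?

Ectasian, Ordovician, Carboniferous, Permian, Cretaceous; total span 1334 Myr; longest is Ectasian

Start ages (Ma): Ectasian 1400, Ordovician 485.4, Carboniferous 358.9, Permian 298.9, Cretaceous 145.
Ordered oldest to youngest: Ectasian, Ordovician, Carboniferous, Permian, Cretaceous.
Span = 1400 − 66 = 1334 Myr.
Durations: Carboniferous 60, Cretaceous 79, Ordovician 41.6, Ectasian 200, Permian 46.998 → longest is Ectasian (200 Myr).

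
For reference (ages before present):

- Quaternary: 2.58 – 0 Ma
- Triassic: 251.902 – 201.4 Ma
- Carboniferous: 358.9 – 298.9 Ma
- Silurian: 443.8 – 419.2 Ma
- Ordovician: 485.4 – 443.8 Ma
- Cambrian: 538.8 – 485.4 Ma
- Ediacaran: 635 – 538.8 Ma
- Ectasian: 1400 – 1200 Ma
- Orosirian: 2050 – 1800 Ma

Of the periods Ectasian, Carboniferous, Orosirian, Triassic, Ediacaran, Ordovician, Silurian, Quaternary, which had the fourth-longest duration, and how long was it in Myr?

Carboniferous, 60 million years

Start − end for each: Ectasian 1400 − 1200 = 200; Carboniferous 358.9 − 298.9 = 60; Orosirian 2050 − 1800 = 250; Triassic 251.902 − 201.4 = 50.502; Ediacaran 635 − 538.8 = 96.2; Ordovician 485.4 − 443.8 = 41.6; Silurian 443.8 − 419.2 = 24.6; Quaternary 2.58 − 0 = 2.58.
Ranking these from longest: Orosirian > Ectasian > Ediacaran > Carboniferous > Triassic > Ordovician > Silurian > Quaternary.
Position 4 in that ranking is Carboniferous, which lasted 60 Myr.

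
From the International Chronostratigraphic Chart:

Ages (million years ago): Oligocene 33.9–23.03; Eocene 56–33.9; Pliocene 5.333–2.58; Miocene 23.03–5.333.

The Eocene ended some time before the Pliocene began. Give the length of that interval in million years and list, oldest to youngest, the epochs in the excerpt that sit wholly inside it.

28.567 million years; Oligocene, Miocene

The Eocene closes at 33.9 Ma and the Pliocene opens at 5.333 Ma, so the interval is 33.9 − 5.333 = 28.567 Myr.
An epoch fits inside if it starts at or after 33.9 Ma and ends at or before 5.333 Ma; oldest first that gives Oligocene, Miocene.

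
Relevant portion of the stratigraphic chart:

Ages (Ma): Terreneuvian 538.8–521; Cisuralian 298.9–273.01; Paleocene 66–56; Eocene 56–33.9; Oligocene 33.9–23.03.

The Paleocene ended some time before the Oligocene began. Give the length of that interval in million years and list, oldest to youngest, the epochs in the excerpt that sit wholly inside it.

22.1 million years; Eocene

End of Paleocene = 56 Ma; start of Oligocene = 33.9 Ma.
Gap = 56 − 33.9 = 22.1 Myr.
Epochs wholly inside 56–33.9 Ma: Eocene (56–33.9).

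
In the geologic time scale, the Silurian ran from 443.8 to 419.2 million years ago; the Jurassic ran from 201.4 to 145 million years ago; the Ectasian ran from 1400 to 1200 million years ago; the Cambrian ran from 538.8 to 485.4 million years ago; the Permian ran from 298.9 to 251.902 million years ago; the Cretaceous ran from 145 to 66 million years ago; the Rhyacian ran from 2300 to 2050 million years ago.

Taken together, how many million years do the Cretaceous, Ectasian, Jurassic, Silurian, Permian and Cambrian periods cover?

460.398 million years

Duration is start − end for each: (145 − 66) + (1400 − 1200) + (201.4 − 145) + (443.8 − 419.2) + (298.9 − 251.902) + (538.8 − 485.4).
That is 79 + 200 + 56.4 + 24.6 + 46.998 + 53.4, which totals 460.398 million years.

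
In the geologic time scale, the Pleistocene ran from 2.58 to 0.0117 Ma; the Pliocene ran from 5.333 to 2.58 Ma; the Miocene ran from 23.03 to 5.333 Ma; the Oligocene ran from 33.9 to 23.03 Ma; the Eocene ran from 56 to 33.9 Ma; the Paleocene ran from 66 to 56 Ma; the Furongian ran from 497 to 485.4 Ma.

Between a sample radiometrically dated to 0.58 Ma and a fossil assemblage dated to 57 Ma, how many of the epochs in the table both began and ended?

The older date is 57 Ma and the younger is 0.58 Ma.
Epochs with start < 57 and end > 0.58 Ma: Eocene (56–33.9), Oligocene (33.9–23.03), Miocene (23.03–5.333), Pliocene (5.333–2.58).
That is 4 complete epochs.

4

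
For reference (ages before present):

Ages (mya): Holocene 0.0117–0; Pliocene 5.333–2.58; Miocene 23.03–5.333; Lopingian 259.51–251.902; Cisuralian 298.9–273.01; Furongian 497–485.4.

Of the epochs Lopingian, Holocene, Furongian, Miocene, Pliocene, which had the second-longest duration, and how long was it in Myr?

Furongian, 11.6 million years

Start − end for each: Lopingian 259.51 − 251.902 = 7.608; Holocene 0.0117 − 0 = 0.0117; Furongian 497 − 485.4 = 11.6; Miocene 23.03 − 5.333 = 17.697; Pliocene 5.333 − 2.58 = 2.753.
Ranking these from longest: Miocene > Furongian > Lopingian > Pliocene > Holocene.
Position 2 in that ranking is Furongian, which lasted 11.6 Myr.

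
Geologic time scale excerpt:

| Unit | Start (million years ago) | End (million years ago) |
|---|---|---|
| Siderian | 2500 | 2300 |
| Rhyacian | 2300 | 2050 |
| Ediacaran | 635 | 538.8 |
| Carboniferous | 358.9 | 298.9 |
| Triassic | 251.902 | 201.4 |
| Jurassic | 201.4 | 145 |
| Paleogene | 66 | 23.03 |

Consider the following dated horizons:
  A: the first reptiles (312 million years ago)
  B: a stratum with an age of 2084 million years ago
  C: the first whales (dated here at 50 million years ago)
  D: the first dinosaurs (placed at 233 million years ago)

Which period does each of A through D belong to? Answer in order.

A: 312 Ma lies in 358.9–298.9 Ma, so Carboniferous.
B: 2084 Ma lies in 2300–2050 Ma, so Rhyacian.
C: 50 Ma lies in 66–23.03 Ma, so Paleogene.
D: 233 Ma lies in 251.902–201.4 Ma, so Triassic.

A — Carboniferous; B — Rhyacian; C — Paleogene; D — Triassic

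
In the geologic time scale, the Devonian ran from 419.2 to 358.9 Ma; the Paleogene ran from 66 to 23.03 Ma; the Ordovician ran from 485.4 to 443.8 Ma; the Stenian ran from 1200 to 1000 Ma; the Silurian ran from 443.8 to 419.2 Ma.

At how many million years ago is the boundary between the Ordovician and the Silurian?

443.8 Ma

The Ordovician ends and the Silurian begins at 443.8 Ma.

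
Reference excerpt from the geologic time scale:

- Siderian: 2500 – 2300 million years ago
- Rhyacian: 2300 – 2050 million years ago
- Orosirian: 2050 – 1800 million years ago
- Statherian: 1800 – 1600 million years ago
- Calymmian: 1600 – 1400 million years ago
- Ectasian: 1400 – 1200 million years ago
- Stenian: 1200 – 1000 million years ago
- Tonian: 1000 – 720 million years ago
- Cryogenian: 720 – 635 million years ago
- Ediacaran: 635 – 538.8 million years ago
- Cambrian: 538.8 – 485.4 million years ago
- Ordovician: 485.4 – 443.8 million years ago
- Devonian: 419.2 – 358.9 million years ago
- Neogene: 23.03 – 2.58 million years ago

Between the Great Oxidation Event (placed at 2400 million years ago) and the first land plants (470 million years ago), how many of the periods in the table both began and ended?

10

2400 Ma sits inside the Siderian (2500–2300) and 470 Ma inside the Ordovician (485.4–443.8); neither of those is wholly between the two dates.
The listed periods lying completely between them are Rhyacian, Orosirian, Statherian, Calymmian, Ectasian, Stenian, Tonian, Cryogenian, Ediacaran, Cambrian — 10 in all.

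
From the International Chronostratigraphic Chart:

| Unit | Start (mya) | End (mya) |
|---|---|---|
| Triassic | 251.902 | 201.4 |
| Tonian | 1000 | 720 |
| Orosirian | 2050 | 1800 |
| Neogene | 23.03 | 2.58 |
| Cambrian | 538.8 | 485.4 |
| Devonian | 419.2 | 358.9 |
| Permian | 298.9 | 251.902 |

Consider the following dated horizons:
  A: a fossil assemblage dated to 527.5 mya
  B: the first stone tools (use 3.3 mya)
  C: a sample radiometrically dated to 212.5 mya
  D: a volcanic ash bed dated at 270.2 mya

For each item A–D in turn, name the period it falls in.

A: 527.5 Ma lies in 538.8–485.4 Ma, so Cambrian.
B: 3.3 Ma lies in 23.03–2.58 Ma, so Neogene.
C: 212.5 Ma lies in 251.902–201.4 Ma, so Triassic.
D: 270.2 Ma lies in 298.9–251.902 Ma, so Permian.

A — Cambrian; B — Neogene; C — Triassic; D — Permian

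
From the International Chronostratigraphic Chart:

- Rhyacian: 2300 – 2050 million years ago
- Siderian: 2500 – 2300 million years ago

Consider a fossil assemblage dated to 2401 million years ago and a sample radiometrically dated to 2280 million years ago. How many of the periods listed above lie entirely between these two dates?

Checking each listed span, none has both start < 2401 Ma and end > 2280 Ma — every period straddles one of the two dates or lies outside them — so the count is 0.

0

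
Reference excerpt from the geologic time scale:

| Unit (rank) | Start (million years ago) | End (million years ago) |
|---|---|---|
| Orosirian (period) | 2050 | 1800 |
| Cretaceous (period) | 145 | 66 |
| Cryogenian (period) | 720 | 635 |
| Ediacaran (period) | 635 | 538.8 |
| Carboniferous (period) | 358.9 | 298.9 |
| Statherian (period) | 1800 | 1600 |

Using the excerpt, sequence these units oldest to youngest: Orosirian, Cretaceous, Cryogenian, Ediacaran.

Orosirian, then Cryogenian, then Ediacaran, then Cretaceous

Sorting by start age (descending Ma, since larger Ma = older): Orosirian began 2050, Cryogenian began 720, Ediacaran began 635, Cretaceous began 145.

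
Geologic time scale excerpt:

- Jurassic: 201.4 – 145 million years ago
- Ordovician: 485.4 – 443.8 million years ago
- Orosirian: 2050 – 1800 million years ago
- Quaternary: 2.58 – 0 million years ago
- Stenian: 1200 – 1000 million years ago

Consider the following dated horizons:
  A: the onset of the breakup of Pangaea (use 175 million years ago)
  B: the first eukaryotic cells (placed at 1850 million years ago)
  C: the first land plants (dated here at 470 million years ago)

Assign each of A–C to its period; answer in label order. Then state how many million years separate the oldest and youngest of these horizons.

A — Jurassic; B — Orosirian; C — Ordovician; span 1675 million years

A: 175 Ma lies in 201.4–145 Ma, so Jurassic.
B: 1850 Ma lies in 2050–1800 Ma, so Orosirian.
C: 470 Ma lies in 485.4–443.8 Ma, so Ordovician.
Oldest = 1850 Ma, youngest = 175 Ma → span 1675 Myr.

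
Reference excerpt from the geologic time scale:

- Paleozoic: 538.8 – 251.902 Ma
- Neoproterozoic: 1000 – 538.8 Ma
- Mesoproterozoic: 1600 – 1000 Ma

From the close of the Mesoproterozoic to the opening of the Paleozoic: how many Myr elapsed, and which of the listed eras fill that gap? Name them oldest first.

End of Mesoproterozoic = 1000 Ma; start of Paleozoic = 538.8 Ma.
Gap = 1000 − 538.8 = 461.2 Myr.
Eras wholly inside 1000–538.8 Ma: Neoproterozoic (1000–538.8).

461.2 million years; Neoproterozoic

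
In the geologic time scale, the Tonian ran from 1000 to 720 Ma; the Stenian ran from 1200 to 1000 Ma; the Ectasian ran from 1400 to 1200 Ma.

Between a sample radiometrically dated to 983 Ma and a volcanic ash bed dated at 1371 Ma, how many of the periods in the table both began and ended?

1371 Ma sits inside the Ectasian (1400–1200) and 983 Ma inside the Tonian (1000–720); neither of those is wholly between the two dates.
The listed periods lying completely between them are Stenian — 1 in all.

1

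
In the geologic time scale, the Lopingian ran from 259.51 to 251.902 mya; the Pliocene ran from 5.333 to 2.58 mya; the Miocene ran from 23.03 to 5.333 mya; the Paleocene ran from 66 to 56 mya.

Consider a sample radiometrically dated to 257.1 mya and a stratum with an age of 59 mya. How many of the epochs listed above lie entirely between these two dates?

Checking each listed span, none has both start < 257.1 Ma and end > 59 Ma — every epoch straddles one of the two dates or lies outside them — so the count is 0.

0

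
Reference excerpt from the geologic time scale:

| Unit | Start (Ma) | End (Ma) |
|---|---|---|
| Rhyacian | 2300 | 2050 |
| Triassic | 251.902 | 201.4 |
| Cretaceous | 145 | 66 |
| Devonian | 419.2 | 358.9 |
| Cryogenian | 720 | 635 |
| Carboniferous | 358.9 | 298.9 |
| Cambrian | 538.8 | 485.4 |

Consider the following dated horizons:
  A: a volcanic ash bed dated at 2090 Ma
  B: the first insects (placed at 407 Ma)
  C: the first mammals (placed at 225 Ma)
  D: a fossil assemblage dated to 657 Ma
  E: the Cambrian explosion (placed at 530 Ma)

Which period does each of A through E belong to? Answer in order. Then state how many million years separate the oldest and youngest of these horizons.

A: 2090 Ma lies in 2300–2050 Ma, so Rhyacian.
B: 407 Ma lies in 419.2–358.9 Ma, so Devonian.
C: 225 Ma lies in 251.902–201.4 Ma, so Triassic.
D: 657 Ma lies in 720–635 Ma, so Cryogenian.
E: 530 Ma lies in 538.8–485.4 Ma, so Cambrian.
Oldest = 2090 Ma, youngest = 225 Ma → span 1865 Myr.

A — Rhyacian; B — Devonian; C — Triassic; D — Cryogenian; E — Cambrian; span 1865 million years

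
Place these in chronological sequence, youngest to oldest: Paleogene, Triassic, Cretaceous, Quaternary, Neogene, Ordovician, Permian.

Quaternary, Neogene, Paleogene, Cretaceous, Triassic, Permian, Ordovician

Era membership (oldest first within each) — Paleozoic: Ordovician, Permian; Mesozoic: Triassic, Cretaceous; Cenozoic: Paleogene, Neogene, Quaternary. Paleozoic precedes Mesozoic, which precedes Cenozoic. Concatenating the groups in that era order and then reversing gives youngest to oldest.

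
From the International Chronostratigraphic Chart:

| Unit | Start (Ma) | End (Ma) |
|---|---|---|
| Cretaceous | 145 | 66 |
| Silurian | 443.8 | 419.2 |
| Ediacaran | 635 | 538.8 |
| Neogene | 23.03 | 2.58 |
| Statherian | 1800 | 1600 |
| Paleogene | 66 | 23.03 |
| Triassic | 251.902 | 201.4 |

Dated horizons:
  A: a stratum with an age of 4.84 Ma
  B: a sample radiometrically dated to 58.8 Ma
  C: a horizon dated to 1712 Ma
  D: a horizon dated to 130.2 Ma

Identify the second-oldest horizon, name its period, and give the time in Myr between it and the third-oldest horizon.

Larger Ma means older, so oldest first: C 1712 > D 130.2 > B 58.8 > A 4.84.
Counting 2 along gives D (130.2 Ma); the excerpt puts that inside the Cretaceous, 145–66 Ma.
Next in line is B (58.8 Ma), and 130.2 − 58.8 = 71.4 Myr.

D, in the Cretaceous; 71.4 million years to B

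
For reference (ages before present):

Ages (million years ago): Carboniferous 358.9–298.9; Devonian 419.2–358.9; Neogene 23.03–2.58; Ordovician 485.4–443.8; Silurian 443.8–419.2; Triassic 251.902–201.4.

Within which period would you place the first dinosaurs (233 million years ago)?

Triassic

233 Ma lies between 251.902 and 201.4 Ma, so it falls in the Triassic.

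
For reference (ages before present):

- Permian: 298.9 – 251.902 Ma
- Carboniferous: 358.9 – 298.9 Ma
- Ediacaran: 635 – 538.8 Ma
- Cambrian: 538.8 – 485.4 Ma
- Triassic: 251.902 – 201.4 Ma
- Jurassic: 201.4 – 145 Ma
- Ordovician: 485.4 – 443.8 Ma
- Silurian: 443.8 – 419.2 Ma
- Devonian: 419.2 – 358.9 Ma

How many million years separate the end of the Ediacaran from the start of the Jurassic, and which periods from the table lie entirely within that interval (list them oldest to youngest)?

End of Ediacaran = 538.8 Ma; start of Jurassic = 201.4 Ma.
Gap = 538.8 − 201.4 = 337.4 Myr.
Periods wholly inside 538.8–201.4 Ma: Cambrian (538.8–485.4), Ordovician (485.4–443.8), Silurian (443.8–419.2), Devonian (419.2–358.9), Carboniferous (358.9–298.9), Permian (298.9–251.902), Triassic (251.902–201.4).

337.4 million years; Cambrian, Ordovician, Silurian, Devonian, Carboniferous, Permian, Triassic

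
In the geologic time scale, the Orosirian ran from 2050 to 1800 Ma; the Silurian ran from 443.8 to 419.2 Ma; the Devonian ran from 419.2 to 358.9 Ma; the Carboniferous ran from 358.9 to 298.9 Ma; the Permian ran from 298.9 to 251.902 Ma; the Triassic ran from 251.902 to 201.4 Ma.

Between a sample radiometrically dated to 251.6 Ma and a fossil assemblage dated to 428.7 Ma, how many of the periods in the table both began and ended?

3

The older date is 428.7 Ma and the younger is 251.6 Ma.
Periods with start < 428.7 and end > 251.6 Ma: Devonian (419.2–358.9), Carboniferous (358.9–298.9), Permian (298.9–251.902).
That is 3 complete periods.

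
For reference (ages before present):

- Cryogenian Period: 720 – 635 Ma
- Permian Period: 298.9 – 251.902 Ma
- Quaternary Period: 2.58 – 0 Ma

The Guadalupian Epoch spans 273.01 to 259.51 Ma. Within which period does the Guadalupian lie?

The Guadalupian (273.01–259.51 Ma) lies entirely within 298.9–251.902 Ma, the Permian Period.

Permian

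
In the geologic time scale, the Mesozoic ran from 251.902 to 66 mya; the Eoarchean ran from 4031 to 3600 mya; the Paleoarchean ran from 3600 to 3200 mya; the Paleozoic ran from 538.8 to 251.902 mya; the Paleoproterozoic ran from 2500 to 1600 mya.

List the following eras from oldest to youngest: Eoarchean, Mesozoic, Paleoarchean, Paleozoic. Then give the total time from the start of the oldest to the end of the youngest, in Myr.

From the excerpt: Eoarchean 4031–3600; Mesozoic 251.902–66; Paleoarchean 3600–3200; Paleozoic 538.8–251.902 (Ma).
Larger Ma is earlier, so the oldest is Eoarchean and the youngest is Mesozoic; oldest to youngest: Eoarchean, Paleoarchean, Paleozoic, Mesozoic.
Oldest start 4031 minus youngest end 66 gives 3965 Myr overall.

Eoarchean, Paleoarchean, Paleozoic, Mesozoic; total span 3965 Myr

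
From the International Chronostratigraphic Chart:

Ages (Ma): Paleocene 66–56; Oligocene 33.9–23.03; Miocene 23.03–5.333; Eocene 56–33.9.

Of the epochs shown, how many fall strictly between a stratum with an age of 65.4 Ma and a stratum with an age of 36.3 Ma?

Checking each listed span, none has both start < 65.4 Ma and end > 36.3 Ma — every epoch straddles one of the two dates or lies outside them — so the count is 0.

0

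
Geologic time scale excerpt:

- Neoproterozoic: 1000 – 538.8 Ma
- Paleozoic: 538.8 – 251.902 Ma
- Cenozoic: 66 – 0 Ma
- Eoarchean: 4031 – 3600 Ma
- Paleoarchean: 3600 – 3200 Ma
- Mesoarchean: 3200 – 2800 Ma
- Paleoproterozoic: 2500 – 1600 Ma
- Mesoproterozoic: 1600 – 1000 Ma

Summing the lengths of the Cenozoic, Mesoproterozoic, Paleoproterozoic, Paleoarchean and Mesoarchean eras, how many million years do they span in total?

2366 million years

Each duration: Cenozoic = 66; Mesoproterozoic = 600; Paleoproterozoic = 900; Paleoarchean = 400; Mesoarchean = 400.
Sum: 66 + 600 + 900 + 400 + 400 = 2366 Myr.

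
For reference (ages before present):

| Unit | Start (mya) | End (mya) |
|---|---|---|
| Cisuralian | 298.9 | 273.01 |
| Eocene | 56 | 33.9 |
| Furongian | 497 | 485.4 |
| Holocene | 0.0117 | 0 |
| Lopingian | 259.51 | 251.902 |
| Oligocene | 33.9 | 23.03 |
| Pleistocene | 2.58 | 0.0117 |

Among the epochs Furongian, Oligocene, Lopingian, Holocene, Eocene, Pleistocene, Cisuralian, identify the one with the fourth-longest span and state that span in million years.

Oligocene, 10.87 million years

Durations: Furongian 11.6; Oligocene 10.87; Lopingian 7.608; Holocene 0.0117; Eocene 22.1; Pleistocene 2.5683; Cisuralian 25.89 Myr.
Sorted longest-first: Cisuralian (25.89), Eocene (22.1), Furongian (11.6), Oligocene (10.87), Lopingian (7.608), Pleistocene (2.5683), Holocene (0.0117).
The fourth longest is Oligocene at 10.87 Myr.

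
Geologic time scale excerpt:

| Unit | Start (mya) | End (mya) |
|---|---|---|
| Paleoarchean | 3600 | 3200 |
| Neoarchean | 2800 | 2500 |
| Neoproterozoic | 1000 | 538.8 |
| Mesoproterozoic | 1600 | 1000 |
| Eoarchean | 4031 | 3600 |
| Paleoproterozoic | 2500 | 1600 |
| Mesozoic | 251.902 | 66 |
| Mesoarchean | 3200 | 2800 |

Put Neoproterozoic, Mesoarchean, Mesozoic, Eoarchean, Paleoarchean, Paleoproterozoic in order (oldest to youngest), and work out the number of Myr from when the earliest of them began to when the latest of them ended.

Eoarchean → Paleoarchean → Mesoarchean → Paleoproterozoic → Neoproterozoic → Mesozoic; total span 3965 Myr

From the excerpt: Neoproterozoic 1000–538.8; Mesoarchean 3200–2800; Mesozoic 251.902–66; Eoarchean 4031–3600; Paleoarchean 3600–3200; Paleoproterozoic 2500–1600 (Ma).
Larger Ma is earlier, so the oldest is Eoarchean and the youngest is Mesozoic; oldest to youngest: Eoarchean, Paleoarchean, Mesoarchean, Paleoproterozoic, Neoproterozoic, Mesozoic.
Oldest start 4031 minus youngest end 66 gives 3965 Myr overall.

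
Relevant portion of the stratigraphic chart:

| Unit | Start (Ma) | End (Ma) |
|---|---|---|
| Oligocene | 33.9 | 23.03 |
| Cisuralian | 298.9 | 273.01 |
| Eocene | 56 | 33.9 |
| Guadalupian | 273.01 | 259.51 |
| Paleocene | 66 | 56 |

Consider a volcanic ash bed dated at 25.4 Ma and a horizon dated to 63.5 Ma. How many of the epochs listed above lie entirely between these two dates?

1

The older date is 63.5 Ma and the younger is 25.4 Ma.
Epochs with start < 63.5 and end > 25.4 Ma: Eocene (56–33.9).
That is 1 complete epoch.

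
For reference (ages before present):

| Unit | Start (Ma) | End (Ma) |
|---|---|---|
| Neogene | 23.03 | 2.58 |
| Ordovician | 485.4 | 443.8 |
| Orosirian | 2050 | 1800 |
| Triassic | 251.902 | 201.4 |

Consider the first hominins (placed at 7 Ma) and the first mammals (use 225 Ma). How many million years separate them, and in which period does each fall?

218 million years apart; the first in the Neogene, the second in the Triassic

Elapsed time: 225 − 7 = 218 Myr.
7 Ma lies within 23.03–2.58 Ma: Neogene.
225 Ma lies within 251.902–201.4 Ma: Triassic.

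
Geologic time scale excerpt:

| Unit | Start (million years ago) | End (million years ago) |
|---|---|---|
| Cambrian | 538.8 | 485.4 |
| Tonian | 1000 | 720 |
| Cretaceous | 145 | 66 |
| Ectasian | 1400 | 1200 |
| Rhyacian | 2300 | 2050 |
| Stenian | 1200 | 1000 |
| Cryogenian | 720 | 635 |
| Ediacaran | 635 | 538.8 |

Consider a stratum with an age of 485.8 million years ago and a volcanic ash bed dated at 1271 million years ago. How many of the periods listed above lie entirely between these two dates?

4

1271 Ma sits inside the Ectasian (1400–1200) and 485.8 Ma inside the Cambrian (538.8–485.4); neither of those is wholly between the two dates.
The listed periods lying completely between them are Stenian, Tonian, Cryogenian, Ediacaran — 4 in all.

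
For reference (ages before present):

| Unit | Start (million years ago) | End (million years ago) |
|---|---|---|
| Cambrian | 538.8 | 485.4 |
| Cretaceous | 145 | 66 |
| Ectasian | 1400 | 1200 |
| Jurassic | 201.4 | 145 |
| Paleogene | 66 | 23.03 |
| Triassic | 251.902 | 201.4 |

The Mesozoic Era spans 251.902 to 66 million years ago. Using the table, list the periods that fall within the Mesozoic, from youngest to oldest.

Periods with both bounds inside 251.902–66 Ma: Cretaceous (145–66), Jurassic (201.4–145), Triassic (251.902–201.4).

Cretaceous, Jurassic, Triassic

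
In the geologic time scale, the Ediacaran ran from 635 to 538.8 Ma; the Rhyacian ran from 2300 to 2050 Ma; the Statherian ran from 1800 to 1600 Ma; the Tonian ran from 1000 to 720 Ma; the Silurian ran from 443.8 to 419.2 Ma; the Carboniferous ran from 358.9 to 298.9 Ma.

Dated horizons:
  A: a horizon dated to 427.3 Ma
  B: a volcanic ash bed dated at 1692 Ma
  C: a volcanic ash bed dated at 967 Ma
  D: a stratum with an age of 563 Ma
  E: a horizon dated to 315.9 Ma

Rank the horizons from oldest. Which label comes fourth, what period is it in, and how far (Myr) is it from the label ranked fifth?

Sorted oldest-first by Ma: B (1692), C (967), D (563), A (427.3), E (315.9).
The fourth oldest is A at 427.3 Ma, which lies in 443.8–419.2 Ma: the Silurian.
The fifth oldest is E at 315.9 Ma; separation = |427.3 − 315.9| = 111.4 Myr.

A, in the Silurian; 111.4 million years to E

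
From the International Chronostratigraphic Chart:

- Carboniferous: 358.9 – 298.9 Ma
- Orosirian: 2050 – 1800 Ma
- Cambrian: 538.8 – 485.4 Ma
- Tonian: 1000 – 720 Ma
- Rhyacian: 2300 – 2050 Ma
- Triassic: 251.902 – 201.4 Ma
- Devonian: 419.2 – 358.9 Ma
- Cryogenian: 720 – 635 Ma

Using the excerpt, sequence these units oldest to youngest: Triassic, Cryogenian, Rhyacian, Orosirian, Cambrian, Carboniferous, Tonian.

The oldest of these is Rhyacian (starts 2300 Ma) and the youngest is Triassic (ends 201.4 Ma).
In between, by decreasing start age: Orosirian (2050), Tonian (1000), Cryogenian (720), Cambrian (538.8), Carboniferous (358.9).

Rhyacian, Orosirian, Tonian, Cryogenian, Cambrian, Carboniferous, Triassic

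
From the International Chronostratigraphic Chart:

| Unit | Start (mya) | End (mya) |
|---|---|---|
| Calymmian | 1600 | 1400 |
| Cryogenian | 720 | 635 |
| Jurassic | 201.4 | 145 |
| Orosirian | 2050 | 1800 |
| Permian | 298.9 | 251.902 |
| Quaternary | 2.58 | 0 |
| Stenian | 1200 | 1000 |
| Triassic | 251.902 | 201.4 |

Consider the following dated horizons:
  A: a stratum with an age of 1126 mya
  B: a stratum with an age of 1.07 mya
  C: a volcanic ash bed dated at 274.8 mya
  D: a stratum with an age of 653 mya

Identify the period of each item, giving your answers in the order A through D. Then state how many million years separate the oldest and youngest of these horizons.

A — Stenian; B — Quaternary; C — Permian; D — Cryogenian; span 1124.93 million years

A: 1126 Ma lies in 1200–1000 Ma, so Stenian.
B: 1.07 Ma lies in 2.58–0 Ma, so Quaternary.
C: 274.8 Ma lies in 298.9–251.902 Ma, so Permian.
D: 653 Ma lies in 720–635 Ma, so Cryogenian.
Oldest = 1126 Ma, youngest = 1.07 Ma → span 1124.93 Myr.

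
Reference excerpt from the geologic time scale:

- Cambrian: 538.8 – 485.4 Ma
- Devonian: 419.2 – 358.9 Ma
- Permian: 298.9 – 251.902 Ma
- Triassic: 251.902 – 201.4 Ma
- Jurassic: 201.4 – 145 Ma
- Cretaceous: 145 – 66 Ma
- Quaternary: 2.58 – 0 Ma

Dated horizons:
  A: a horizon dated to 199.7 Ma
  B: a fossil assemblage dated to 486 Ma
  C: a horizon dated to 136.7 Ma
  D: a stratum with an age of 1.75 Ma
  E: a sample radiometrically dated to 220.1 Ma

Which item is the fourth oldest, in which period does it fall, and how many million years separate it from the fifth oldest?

Larger Ma means older, so oldest first: B 486 > E 220.1 > A 199.7 > C 136.7 > D 1.75.
Counting 4 along gives C (136.7 Ma); the excerpt puts that inside the Cretaceous, 145–66 Ma.
Next in line is D (1.75 Ma), and 136.7 − 1.75 = 134.95 Myr.

C, in the Cretaceous; 134.95 million years to D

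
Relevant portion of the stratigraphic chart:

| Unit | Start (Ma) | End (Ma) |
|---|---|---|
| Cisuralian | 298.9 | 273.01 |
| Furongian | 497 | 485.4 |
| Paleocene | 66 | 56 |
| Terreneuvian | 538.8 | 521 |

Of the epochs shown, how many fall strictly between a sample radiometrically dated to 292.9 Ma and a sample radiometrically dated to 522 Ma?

The older date is 522 Ma and the younger is 292.9 Ma.
Epochs with start < 522 and end > 292.9 Ma: Furongian (497–485.4).
That is 1 complete epoch.

1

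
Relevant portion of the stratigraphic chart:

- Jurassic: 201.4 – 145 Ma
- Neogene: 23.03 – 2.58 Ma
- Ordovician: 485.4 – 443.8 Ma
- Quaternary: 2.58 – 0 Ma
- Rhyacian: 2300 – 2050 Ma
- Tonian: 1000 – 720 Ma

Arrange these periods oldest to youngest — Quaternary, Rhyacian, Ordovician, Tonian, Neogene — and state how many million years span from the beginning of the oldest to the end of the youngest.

Rhyacian → Tonian → Ordovician → Neogene → Quaternary; total span 2300 Myr

Start ages (Ma): Rhyacian 2300, Tonian 1000, Ordovician 485.4, Neogene 23.03, Quaternary 2.58.
Ordered oldest to youngest: Rhyacian, Tonian, Ordovician, Neogene, Quaternary.
Span = 2300 − 0 = 2300 Myr.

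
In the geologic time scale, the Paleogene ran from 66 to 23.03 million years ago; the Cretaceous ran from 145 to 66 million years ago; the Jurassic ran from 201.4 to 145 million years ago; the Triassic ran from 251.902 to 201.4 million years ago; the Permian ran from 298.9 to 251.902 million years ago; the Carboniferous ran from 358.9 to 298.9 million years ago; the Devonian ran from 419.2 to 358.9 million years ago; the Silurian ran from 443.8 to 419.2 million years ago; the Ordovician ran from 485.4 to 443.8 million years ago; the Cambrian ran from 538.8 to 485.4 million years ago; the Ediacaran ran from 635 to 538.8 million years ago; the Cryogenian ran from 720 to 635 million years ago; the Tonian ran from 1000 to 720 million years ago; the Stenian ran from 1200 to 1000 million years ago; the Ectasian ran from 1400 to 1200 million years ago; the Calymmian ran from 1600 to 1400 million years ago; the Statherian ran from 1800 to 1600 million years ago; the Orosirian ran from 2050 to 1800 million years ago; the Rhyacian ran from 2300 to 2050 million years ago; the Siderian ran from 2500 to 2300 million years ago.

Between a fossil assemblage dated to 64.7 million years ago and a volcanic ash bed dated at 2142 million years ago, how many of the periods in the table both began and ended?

The older date is 2142 Ma and the younger is 64.7 Ma.
Periods with start < 2142 and end > 64.7 Ma: Orosirian (2050–1800), Statherian (1800–1600), Calymmian (1600–1400), Ectasian (1400–1200), Stenian (1200–1000), Tonian (1000–720), Cryogenian (720–635), Ediacaran (635–538.8), Cambrian (538.8–485.4), Ordovician (485.4–443.8), Silurian (443.8–419.2), Devonian (419.2–358.9), Carboniferous (358.9–298.9), Permian (298.9–251.902), Triassic (251.902–201.4), Jurassic (201.4–145), Cretaceous (145–66).
That is 17 complete periods.

17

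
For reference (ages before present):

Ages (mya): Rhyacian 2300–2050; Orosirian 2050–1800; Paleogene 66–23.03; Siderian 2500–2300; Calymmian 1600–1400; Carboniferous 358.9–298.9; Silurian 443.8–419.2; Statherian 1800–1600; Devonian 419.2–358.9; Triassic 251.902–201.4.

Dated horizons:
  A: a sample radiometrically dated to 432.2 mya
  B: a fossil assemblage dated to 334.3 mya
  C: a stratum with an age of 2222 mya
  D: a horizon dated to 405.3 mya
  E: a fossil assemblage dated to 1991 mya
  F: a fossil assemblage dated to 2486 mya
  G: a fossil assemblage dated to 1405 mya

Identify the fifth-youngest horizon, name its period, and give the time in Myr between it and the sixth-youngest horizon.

E, in the Orosirian; 231 million years to C

Smaller Ma means younger, so youngest first: B 334.3 < D 405.3 < A 432.2 < G 1405 < E 1991 < C 2222 < F 2486.
Counting 5 along gives E (1991 Ma); the excerpt puts that inside the Orosirian, 2050–1800 Ma.
Next in line is C (2222 Ma), and 2222 − 1991 = 231 Myr.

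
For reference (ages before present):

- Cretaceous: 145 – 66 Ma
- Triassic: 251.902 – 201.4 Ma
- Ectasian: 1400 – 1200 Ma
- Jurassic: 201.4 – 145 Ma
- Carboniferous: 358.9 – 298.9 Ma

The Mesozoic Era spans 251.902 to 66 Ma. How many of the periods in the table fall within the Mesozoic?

3

Periods inside 251.902–66 Ma: Triassic, Jurassic, Cretaceous — 3 in total.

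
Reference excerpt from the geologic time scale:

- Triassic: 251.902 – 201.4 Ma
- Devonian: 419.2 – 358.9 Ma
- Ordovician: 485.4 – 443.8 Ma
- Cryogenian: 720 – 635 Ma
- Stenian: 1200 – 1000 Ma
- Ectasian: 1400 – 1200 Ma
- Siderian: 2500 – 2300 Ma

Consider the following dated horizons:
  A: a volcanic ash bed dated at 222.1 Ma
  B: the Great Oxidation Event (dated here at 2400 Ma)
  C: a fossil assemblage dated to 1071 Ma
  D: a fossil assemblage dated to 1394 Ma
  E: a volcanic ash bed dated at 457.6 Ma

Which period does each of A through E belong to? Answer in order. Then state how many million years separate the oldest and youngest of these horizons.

Match each age against the start–end ranges in the excerpt: A = 222.1 Ma → Triassic (251.902–201.4); B = 2400 Ma → Siderian (2500–2300); C = 1071 Ma → Stenian (1200–1000); D = 1394 Ma → Ectasian (1400–1200); E = 457.6 Ma → Ordovician (485.4–443.8).
The largest age is 2400 Ma and the smallest is 222.1 Ma; their difference is 2177.9 Myr.

A — Triassic; B — Siderian; C — Stenian; D — Ectasian; E — Ordovician; span 2177.9 million years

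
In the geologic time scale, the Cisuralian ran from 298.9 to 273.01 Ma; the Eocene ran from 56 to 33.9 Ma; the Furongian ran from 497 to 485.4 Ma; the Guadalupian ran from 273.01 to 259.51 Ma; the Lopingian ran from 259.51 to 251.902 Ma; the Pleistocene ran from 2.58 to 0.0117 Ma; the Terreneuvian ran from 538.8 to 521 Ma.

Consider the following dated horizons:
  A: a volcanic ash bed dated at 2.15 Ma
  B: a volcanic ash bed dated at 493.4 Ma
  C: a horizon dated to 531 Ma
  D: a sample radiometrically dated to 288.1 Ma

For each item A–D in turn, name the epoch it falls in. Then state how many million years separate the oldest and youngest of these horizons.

A — Pleistocene; B — Furongian; C — Terreneuvian; D — Cisuralian; span 528.85 million years

A: 2.15 Ma lies in 2.58–0.0117 Ma, so Pleistocene.
B: 493.4 Ma lies in 497–485.4 Ma, so Furongian.
C: 531 Ma lies in 538.8–521 Ma, so Terreneuvian.
D: 288.1 Ma lies in 298.9–273.01 Ma, so Cisuralian.
Oldest = 531 Ma, youngest = 2.15 Ma → span 528.85 Myr.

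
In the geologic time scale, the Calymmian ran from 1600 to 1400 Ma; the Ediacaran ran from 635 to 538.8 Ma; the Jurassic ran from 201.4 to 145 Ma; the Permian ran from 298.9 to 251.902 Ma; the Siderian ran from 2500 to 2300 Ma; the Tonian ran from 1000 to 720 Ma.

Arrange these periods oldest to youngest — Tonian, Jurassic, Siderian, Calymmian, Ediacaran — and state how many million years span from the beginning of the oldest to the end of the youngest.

Siderian, Calymmian, Tonian, Ediacaran, Jurassic; total span 2355 Myr

From the excerpt: Tonian 1000–720; Jurassic 201.4–145; Siderian 2500–2300; Calymmian 1600–1400; Ediacaran 635–538.8 (Ma).
Larger Ma is earlier, so the oldest is Siderian and the youngest is Jurassic; oldest to youngest: Siderian, Calymmian, Tonian, Ediacaran, Jurassic.
Oldest start 2500 minus youngest end 145 gives 2355 Myr overall.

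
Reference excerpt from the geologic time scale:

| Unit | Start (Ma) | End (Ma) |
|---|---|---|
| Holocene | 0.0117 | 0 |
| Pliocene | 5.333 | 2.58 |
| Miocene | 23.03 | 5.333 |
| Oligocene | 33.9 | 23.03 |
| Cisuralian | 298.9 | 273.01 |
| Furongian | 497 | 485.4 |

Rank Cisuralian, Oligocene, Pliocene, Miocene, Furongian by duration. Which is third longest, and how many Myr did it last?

Durations: Cisuralian 25.89; Oligocene 10.87; Pliocene 2.753; Miocene 17.697; Furongian 11.6 Myr.
Sorted longest-first: Cisuralian (25.89), Miocene (17.697), Furongian (11.6), Oligocene (10.87), Pliocene (2.753).
The third longest is Furongian at 11.6 Myr.

Furongian, 11.6 million years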